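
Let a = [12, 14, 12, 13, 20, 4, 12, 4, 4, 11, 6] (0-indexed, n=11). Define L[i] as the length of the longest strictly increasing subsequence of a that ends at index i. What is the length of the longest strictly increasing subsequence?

3

   i    0    1    2    3    4    5    6    7    8    9   10
a[i]   12   14   12   13   20    4   12    4    4   11    6
L[i]    1    2    1    2    3    1    2    1    1    2    2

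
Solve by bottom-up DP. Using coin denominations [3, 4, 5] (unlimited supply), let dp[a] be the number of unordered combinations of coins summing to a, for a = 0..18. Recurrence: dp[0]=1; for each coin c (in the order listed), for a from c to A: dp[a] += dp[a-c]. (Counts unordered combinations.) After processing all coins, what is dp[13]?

after  coin     0     1     2     3     4     5     6     7     8     9    10    11    12    13    14    15    16    17    18
          3     1     0     0     1     0     0     1     0     0     1     0     0     1     0     0     1     0     0     1
          4     1     0     0     1     1     0     1     1     1     1     1     1     2     1     1     2     2     1     2
          5     1     0     0     1     1     1     1     1     2     2     2     2     3     3     3     4     4     4     5

3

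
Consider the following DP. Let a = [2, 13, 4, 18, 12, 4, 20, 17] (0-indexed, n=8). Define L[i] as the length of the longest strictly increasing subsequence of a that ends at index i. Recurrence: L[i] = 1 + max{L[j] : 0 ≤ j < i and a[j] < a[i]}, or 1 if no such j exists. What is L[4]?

   i    0    1    2    3    4    5    6    7
a[i]    2   13    4   18   12    4   20   17
L[i]    1    2    2    3    3    2    4    4

3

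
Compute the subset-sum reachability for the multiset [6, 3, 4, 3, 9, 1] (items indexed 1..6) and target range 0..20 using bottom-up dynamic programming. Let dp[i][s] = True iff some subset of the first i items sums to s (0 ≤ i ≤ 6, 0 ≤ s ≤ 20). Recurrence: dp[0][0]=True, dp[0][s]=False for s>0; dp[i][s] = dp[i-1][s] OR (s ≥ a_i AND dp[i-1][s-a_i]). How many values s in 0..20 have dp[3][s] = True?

8

i\s   0   1   2   3   4   5   6   7   8   9  10  11  12  13  14  15  16  17  18  19  20
  0   T   F   F   F   F   F   F   F   F   F   F   F   F   F   F   F   F   F   F   F   F
  1   T   F   F   F   F   F   T   F   F   F   F   F   F   F   F   F   F   F   F   F   F
  2   T   F   F   T   F   F   T   F   F   T   F   F   F   F   F   F   F   F   F   F   F
  3   T   F   F   T   T   F   T   T   F   T   T   F   F   T   F   F   F   F   F   F   F
  4   T   F   F   T   T   F   T   T   F   T   T   F   T   T   F   F   T   F   F   F   F
  5   T   F   F   T   T   F   T   T   F   T   T   F   T   T   F   T   T   F   T   T   F
  6   T   T   F   T   T   T   T   T   T   T   T   T   T   T   T   T   T   T   T   T   T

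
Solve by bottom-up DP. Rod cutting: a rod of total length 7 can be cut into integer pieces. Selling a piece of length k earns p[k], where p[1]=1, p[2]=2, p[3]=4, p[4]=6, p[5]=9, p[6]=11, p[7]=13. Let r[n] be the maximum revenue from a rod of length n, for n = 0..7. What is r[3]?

   n    0    1    2    3    4    5    6    7
r[n]    0    1    2    4    6    9   11   13

4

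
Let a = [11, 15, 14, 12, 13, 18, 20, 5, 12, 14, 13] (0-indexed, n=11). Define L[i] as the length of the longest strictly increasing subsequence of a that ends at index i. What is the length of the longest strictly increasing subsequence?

5

   i    0    1    2    3    4    5    6    7    8    9   10
a[i]   11   15   14   12   13   18   20    5   12   14   13
L[i]    1    2    2    2    3    4    5    1    2    4    3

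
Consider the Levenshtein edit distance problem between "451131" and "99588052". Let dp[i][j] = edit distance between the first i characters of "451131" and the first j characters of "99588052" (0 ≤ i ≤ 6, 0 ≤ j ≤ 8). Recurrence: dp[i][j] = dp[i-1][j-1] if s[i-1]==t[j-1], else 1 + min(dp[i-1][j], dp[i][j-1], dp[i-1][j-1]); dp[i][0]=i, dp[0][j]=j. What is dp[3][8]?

   ''  9  9  5  8  8  0  5  2
''  0  1  2  3  4  5  6  7  8
 4  1  1  2  3  4  5  6  7  8
 5  2  2  2  2  3  4  5  6  7
 1  3  3  3  3  3  4  5  6  7
 1  4  4  4  4  4  4  5  6  7
 3  5  5  5  5  5  5  5  6  7
 1  6  6  6  6  6  6  6  6  7

7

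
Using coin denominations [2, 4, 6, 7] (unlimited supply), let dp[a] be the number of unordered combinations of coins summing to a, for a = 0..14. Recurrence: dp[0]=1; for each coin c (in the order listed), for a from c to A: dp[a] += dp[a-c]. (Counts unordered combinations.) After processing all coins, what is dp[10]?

5

after  coin     0     1     2     3     4     5     6     7     8     9    10    11    12    13    14
          2     1     0     1     0     1     0     1     0     1     0     1     0     1     0     1
          4     1     0     1     0     2     0     2     0     3     0     3     0     4     0     4
          6     1     0     1     0     2     0     3     0     4     0     5     0     7     0     8
          7     1     0     1     0     2     0     3     1     4     1     5     2     7     3     9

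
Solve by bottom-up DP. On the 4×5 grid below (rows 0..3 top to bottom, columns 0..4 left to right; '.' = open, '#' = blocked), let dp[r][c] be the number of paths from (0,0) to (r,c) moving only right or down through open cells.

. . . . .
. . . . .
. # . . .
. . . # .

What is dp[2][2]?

r\c   0   1   2   3   4
  0   1   1   1   1   1
  1   1   2   3   4   5
  2   1   0   3   7  12
  3   1   1   4   0  12

3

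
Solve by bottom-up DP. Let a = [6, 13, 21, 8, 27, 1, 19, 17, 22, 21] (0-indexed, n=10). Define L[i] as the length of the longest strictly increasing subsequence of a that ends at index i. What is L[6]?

   i    0    1    2    3    4    5    6    7    8    9
a[i]    6   13   21    8   27    1   19   17   22   21
L[i]    1    2    3    2    4    1    3    3    4    4

3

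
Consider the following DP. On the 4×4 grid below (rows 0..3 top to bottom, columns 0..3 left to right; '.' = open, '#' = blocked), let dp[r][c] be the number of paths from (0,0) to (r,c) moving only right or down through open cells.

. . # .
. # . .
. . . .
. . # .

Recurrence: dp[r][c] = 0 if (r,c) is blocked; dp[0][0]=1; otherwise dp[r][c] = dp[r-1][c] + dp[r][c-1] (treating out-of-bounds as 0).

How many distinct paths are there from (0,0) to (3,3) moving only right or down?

r\c   0   1   2   3
  0   1   1   0   0
  1   1   0   0   0
  2   1   1   1   1
  3   1   2   0   1

1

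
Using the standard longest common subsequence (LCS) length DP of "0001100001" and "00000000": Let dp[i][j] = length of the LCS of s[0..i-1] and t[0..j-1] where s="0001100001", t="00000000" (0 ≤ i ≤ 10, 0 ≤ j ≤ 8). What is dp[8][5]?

   ''  0  0  0  0  0  0  0  0
''  0  0  0  0  0  0  0  0  0
 0  0  1  1  1  1  1  1  1  1
 0  0  1  2  2  2  2  2  2  2
 0  0  1  2  3  3  3  3  3  3
 1  0  1  2  3  3  3  3  3  3
 1  0  1  2  3  3  3  3  3  3
 0  0  1  2  3  4  4  4  4  4
 0  0  1  2  3  4  5  5  5  5
 0  0  1  2  3  4  5  6  6  6
 0  0  1  2  3  4  5  6  7  7
 1  0  1  2  3  4  5  6  7  7

5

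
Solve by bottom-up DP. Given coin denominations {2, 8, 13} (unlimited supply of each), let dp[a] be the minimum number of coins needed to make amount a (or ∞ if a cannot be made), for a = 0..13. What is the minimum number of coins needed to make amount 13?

1

 a  0  1  2  3  4  5  6  7  8  9 10 11 12 13
dp  0  -  1  -  2  -  3  -  1  -  2  -  3  1
(- denotes ∞ / unreachable)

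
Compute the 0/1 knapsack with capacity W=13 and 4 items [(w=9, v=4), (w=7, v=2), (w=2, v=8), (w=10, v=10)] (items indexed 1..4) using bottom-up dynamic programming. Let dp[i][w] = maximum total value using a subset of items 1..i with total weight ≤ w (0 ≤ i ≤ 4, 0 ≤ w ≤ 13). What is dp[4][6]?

i\w   0   1   2   3   4   5   6   7   8   9  10  11  12  13
  0   0   0   0   0   0   0   0   0   0   0   0   0   0   0
  1   0   0   0   0   0   0   0   0   0   4   4   4   4   4
  2   0   0   0   0   0   0   0   2   2   4   4   4   4   4
  3   0   0   8   8   8   8   8   8   8  10  10  12  12  12
  4   0   0   8   8   8   8   8   8   8  10  10  12  18  18

8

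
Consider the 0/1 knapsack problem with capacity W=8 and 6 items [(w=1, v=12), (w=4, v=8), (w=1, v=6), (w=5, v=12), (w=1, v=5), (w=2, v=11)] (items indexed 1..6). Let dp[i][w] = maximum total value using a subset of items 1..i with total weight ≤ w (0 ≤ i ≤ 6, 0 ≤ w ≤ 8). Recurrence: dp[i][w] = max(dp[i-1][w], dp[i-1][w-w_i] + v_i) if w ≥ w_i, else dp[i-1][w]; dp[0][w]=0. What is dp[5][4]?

i\w   0   1   2   3   4   5   6   7   8
  0   0   0   0   0   0   0   0   0   0
  1   0  12  12  12  12  12  12  12  12
  2   0  12  12  12  12  20  20  20  20
  3   0  12  18  18  18  20  26  26  26
  4   0  12  18  18  18  20  26  30  30
  5   0  12  18  23  23  23  26  31  35
  6   0  12  18  23  29  34  34  34  37

23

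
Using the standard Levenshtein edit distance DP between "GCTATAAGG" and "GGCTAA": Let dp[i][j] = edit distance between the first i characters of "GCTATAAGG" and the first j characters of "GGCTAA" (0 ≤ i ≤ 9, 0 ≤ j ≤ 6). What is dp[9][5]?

   ''  G  G  C  T  A  A
''  0  1  2  3  4  5  6
 G  1  0  1  2  3  4  5
 C  2  1  1  1  2  3  4
 T  3  2  2  2  1  2  3
 A  4  3  3  3  2  1  2
 T  5  4  4  4  3  2  2
 A  6  5  5  5  4  3  2
 A  7  6  6  6  5  4  3
 G  8  7  6  7  6  5  4
 G  9  8  7  7  7  6  5

6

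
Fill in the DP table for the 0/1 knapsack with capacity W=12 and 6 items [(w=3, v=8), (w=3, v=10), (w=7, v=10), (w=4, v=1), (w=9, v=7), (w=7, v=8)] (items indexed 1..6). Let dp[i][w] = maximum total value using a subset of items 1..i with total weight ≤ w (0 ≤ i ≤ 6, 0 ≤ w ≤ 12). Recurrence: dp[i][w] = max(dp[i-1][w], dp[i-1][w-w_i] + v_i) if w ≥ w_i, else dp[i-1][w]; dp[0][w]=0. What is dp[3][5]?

10

i\w   0   1   2   3   4   5   6   7   8   9  10  11  12
  0   0   0   0   0   0   0   0   0   0   0   0   0   0
  1   0   0   0   8   8   8   8   8   8   8   8   8   8
  2   0   0   0  10  10  10  18  18  18  18  18  18  18
  3   0   0   0  10  10  10  18  18  18  18  20  20  20
  4   0   0   0  10  10  10  18  18  18  18  20  20  20
  5   0   0   0  10  10  10  18  18  18  18  20  20  20
  6   0   0   0  10  10  10  18  18  18  18  20  20  20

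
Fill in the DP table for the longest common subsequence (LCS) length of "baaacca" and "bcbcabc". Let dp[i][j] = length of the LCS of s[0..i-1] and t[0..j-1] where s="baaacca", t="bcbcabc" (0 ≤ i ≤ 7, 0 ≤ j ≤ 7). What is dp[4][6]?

2

   ''  b  c  b  c  a  b  c
''  0  0  0  0  0  0  0  0
 b  0  1  1  1  1  1  1  1
 a  0  1  1  1  1  2  2  2
 a  0  1  1  1  1  2  2  2
 a  0  1  1  1  1  2  2  2
 c  0  1  2  2  2  2  2  3
 c  0  1  2  2  3  3  3  3
 a  0  1  2  2  3  4  4  4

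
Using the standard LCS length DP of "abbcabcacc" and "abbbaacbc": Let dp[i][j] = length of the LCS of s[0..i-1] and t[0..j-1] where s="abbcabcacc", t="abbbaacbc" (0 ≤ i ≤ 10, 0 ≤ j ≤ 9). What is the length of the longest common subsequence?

   ''  a  b  b  b  a  a  c  b  c
''  0  0  0  0  0  0  0  0  0  0
 a  0  1  1  1  1  1  1  1  1  1
 b  0  1  2  2  2  2  2  2  2  2
 b  0  1  2  3  3  3  3  3  3  3
 c  0  1  2  3  3  3  3  4  4  4
 a  0  1  2  3  3  4  4  4  4  4
 b  0  1  2  3  4  4  4  4  5  5
 c  0  1  2  3  4  4  4  5  5  6
 a  0  1  2  3  4  5  5  5  5  6
 c  0  1  2  3  4  5  5  6  6  6
 c  0  1  2  3  4  5  5  6  6  7

7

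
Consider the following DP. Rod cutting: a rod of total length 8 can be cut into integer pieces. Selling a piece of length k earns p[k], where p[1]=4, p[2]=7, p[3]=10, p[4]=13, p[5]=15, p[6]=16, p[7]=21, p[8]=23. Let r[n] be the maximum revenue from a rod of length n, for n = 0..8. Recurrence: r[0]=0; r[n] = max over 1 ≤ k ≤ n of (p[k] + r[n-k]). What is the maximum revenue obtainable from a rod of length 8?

32

   n    0    1    2    3    4    5    6    7    8
r[n]    0    4    8   12   16   20   24   28   32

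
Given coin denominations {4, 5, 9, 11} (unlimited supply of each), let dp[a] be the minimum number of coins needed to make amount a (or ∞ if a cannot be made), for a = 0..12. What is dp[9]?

1

 a  0  1  2  3  4  5  6  7  8  9 10 11 12
dp  0  -  -  -  1  1  -  -  2  1  2  1  3
(- denotes ∞ / unreachable)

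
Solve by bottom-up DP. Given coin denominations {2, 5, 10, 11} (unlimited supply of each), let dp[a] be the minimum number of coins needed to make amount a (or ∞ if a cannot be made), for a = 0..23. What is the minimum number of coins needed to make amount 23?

3

 a  0  1  2  3  4  5  6  7  8  9 10 11 12 13 14 15 16 17 18 19 20 21 22 23
dp  0  -  1  -  2  1  3  2  4  3  1  1  2  2  3  2  2  3  3  4  2  2  2  3
(- denotes ∞ / unreachable)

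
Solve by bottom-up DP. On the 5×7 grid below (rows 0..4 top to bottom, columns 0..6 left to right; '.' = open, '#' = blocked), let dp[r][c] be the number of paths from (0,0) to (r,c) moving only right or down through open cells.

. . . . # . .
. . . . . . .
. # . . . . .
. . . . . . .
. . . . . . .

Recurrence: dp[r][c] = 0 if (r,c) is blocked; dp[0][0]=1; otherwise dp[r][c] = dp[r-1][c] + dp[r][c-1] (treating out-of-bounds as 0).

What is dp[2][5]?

15

r\c   0   1   2   3   4   5   6
  0   1   1   1   1   0   0   0
  1   1   2   3   4   4   4   4
  2   1   0   3   7  11  15  19
  3   1   1   4  11  22  37  56
  4   1   2   6  17  39  76 132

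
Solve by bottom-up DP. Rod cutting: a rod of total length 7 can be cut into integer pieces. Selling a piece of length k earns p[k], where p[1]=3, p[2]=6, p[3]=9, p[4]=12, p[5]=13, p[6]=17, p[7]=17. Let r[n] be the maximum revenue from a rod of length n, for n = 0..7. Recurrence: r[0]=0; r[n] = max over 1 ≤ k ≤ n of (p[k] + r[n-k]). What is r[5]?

   n    0    1    2    3    4    5    6    7
r[n]    0    3    6    9   12   15   18   21

15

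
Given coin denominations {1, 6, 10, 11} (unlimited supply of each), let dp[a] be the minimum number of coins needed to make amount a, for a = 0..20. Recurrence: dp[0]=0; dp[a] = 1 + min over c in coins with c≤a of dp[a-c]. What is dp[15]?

 a  0  1  2  3  4  5  6  7  8  9 10 11 12 13 14 15 16 17 18 19 20
dp  0  1  2  3  4  5  1  2  3  4  1  1  2  3  4  5  2  2  3  4  2

5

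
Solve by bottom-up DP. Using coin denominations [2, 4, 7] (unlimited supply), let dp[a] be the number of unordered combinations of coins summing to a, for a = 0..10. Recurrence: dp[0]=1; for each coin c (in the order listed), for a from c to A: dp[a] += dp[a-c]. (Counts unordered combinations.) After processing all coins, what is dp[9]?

1

after  coin     0     1     2     3     4     5     6     7     8     9    10
          2     1     0     1     0     1     0     1     0     1     0     1
          4     1     0     1     0     2     0     2     0     3     0     3
          7     1     0     1     0     2     0     2     1     3     1     3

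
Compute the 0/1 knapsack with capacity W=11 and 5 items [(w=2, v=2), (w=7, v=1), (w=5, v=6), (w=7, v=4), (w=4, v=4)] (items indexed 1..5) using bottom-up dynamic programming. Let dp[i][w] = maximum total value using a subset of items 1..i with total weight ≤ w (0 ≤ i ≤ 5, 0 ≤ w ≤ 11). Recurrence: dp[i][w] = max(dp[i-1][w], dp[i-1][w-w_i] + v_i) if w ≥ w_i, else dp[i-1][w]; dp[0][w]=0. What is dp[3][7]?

i\w   0   1   2   3   4   5   6   7   8   9  10  11
  0   0   0   0   0   0   0   0   0   0   0   0   0
  1   0   0   2   2   2   2   2   2   2   2   2   2
  2   0   0   2   2   2   2   2   2   2   3   3   3
  3   0   0   2   2   2   6   6   8   8   8   8   8
  4   0   0   2   2   2   6   6   8   8   8   8   8
  5   0   0   2   2   4   6   6   8   8  10  10  12

8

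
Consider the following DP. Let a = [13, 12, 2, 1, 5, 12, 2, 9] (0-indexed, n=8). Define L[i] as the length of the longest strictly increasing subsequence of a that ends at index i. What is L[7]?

3

   i    0    1    2    3    4    5    6    7
a[i]   13   12    2    1    5   12    2    9
L[i]    1    1    1    1    2    3    2    3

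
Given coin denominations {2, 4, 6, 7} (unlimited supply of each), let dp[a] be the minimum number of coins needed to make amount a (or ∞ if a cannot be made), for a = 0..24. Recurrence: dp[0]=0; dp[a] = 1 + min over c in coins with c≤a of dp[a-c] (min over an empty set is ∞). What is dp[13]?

 a  0  1  2  3  4  5  6  7  8  9 10 11 12 13 14 15 16 17 18 19 20 21 22 23 24
dp  0  -  1  -  1  -  1  1  2  2  2  2  2  2  2  3  3  3  3  3  3  3  4  4  4
(- denotes ∞ / unreachable)

2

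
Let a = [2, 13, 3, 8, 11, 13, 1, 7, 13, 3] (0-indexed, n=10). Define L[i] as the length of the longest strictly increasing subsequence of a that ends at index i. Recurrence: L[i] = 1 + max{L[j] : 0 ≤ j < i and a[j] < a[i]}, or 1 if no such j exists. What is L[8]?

   i    0    1    2    3    4    5    6    7    8    9
a[i]    2   13    3    8   11   13    1    7   13    3
L[i]    1    2    2    3    4    5    1    3    5    2

5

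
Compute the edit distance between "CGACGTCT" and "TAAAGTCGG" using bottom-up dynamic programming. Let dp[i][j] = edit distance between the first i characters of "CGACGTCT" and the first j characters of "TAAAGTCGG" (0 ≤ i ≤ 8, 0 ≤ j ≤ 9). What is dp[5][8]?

   ''  T  A  A  A  G  T  C  G  G
''  0  1  2  3  4  5  6  7  8  9
 C  1  1  2  3  4  5  6  6  7  8
 G  2  2  2  3  4  4  5  6  6  7
 A  3  3  2  2  3  4  5  6  7  7
 C  4  4  3  3  3  4  5  5  6  7
 G  5  5  4  4  4  3  4  5  5  6
 T  6  5  5  5  5  4  3  4  5  6
 C  7  6  6  6  6  5  4  3  4  5
 T  8  7  7  7  7  6  5  4  4  5

5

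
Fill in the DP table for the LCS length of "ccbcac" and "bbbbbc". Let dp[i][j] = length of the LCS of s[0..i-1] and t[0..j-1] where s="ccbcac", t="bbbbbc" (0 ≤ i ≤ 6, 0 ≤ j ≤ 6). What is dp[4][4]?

1

   ''  b  b  b  b  b  c
''  0  0  0  0  0  0  0
 c  0  0  0  0  0  0  1
 c  0  0  0  0  0  0  1
 b  0  1  1  1  1  1  1
 c  0  1  1  1  1  1  2
 a  0  1  1  1  1  1  2
 c  0  1  1  1  1  1  2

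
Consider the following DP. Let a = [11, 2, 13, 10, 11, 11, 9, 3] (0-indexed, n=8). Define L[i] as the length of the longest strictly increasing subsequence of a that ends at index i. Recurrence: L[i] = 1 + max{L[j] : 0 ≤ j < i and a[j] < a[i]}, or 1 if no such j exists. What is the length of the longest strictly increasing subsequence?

3

   i    0    1    2    3    4    5    6    7
a[i]   11    2   13   10   11   11    9    3
L[i]    1    1    2    2    3    3    2    2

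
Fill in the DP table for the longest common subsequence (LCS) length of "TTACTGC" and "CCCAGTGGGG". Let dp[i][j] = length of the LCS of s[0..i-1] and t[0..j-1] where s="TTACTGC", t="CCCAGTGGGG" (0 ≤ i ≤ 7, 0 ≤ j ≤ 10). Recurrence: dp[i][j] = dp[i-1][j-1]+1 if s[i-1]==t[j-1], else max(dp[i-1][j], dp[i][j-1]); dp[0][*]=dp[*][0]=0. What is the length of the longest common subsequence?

3

   ''  C  C  C  A  G  T  G  G  G  G
''  0  0  0  0  0  0  0  0  0  0  0
 T  0  0  0  0  0  0  1  1  1  1  1
 T  0  0  0  0  0  0  1  1  1  1  1
 A  0  0  0  0  1  1  1  1  1  1  1
 C  0  1  1  1  1  1  1  1  1  1  1
 T  0  1  1  1  1  1  2  2  2  2  2
 G  0  1  1  1  1  2  2  3  3  3  3
 C  0  1  2  2  2  2  2  3  3  3  3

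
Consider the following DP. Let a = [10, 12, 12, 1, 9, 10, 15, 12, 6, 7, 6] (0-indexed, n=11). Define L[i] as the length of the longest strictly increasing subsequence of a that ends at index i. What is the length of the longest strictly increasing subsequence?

   i    0    1    2    3    4    5    6    7    8    9   10
a[i]   10   12   12    1    9   10   15   12    6    7    6
L[i]    1    2    2    1    2    3    4    4    2    3    2

4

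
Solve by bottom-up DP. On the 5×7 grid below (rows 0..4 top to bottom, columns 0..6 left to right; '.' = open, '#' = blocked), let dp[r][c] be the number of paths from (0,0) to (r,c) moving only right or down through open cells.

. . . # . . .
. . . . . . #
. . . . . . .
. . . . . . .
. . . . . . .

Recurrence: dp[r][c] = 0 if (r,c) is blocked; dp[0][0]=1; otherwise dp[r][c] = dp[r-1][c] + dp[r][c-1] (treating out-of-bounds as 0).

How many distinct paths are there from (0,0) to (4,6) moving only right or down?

r\c   0   1   2   3   4   5   6
  0   1   1   1   0   0   0   0
  1   1   2   3   3   3   3   0
  2   1   3   6   9  12  15  15
  3   1   4  10  19  31  46  61
  4   1   5  15  34  65 111 172

172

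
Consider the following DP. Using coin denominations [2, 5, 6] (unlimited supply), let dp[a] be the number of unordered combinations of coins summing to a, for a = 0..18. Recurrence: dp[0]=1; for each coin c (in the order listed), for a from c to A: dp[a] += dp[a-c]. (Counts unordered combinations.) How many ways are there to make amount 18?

after  coin     0     1     2     3     4     5     6     7     8     9    10    11    12    13    14    15    16    17    18
          2     1     0     1     0     1     0     1     0     1     0     1     0     1     0     1     0     1     0     1
          5     1     0     1     0     1     1     1     1     1     1     2     1     2     1     2     2     2     2     2
          6     1     0     1     0     1     1     2     1     2     1     3     2     4     2     4     3     5     4     6

6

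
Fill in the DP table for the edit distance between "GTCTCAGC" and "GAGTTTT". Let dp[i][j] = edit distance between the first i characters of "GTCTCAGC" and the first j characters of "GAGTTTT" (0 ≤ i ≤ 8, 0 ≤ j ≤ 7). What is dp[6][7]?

5

   ''  G  A  G  T  T  T  T
''  0  1  2  3  4  5  6  7
 G  1  0  1  2  3  4  5  6
 T  2  1  1  2  2  3  4  5
 C  3  2  2  2  3  3  4  5
 T  4  3  3  3  2  3  3  4
 C  5  4  4  4  3  3  4  4
 A  6  5  4  5  4  4  4  5
 G  7  6  5  4  5  5  5  5
 C  8  7  6  5  5  6  6  6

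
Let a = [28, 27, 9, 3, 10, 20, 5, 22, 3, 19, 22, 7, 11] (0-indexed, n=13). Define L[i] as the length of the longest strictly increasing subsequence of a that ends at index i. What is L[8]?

   i    0    1    2    3    4    5    6    7    8    9   10   11   12
a[i]   28   27    9    3   10   20    5   22    3   19   22    7   11
L[i]    1    1    1    1    2    3    2    4    1    3    4    3    4

1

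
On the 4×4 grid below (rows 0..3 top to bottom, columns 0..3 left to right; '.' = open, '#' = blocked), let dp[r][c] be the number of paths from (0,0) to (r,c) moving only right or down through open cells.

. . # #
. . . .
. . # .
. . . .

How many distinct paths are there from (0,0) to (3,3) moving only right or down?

6

r\c   0   1   2   3
  0   1   1   0   0
  1   1   2   2   2
  2   1   3   0   2
  3   1   4   4   6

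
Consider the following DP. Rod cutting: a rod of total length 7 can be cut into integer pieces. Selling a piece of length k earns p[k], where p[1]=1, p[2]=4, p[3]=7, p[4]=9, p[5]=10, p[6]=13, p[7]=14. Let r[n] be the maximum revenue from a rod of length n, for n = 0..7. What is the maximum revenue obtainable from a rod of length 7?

16

   n    0    1    2    3    4    5    6    7
r[n]    0    1    4    7    9   11   14   16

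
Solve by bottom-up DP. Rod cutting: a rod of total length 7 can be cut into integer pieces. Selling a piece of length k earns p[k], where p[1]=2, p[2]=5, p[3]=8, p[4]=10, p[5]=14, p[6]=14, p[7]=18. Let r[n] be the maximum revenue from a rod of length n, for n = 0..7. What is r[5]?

14

   n    0    1    2    3    4    5    6    7
r[n]    0    2    5    8   10   14   16   19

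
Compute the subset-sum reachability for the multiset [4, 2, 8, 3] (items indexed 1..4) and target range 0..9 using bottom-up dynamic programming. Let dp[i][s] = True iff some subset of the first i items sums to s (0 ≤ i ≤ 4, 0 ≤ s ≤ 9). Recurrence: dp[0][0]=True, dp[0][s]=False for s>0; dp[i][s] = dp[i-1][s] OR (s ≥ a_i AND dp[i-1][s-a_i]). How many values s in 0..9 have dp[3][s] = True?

i\s   0   1   2   3   4   5   6   7   8   9
  0   T   F   F   F   F   F   F   F   F   F
  1   T   F   F   F   T   F   F   F   F   F
  2   T   F   T   F   T   F   T   F   F   F
  3   T   F   T   F   T   F   T   F   T   F
  4   T   F   T   T   T   T   T   T   T   T

5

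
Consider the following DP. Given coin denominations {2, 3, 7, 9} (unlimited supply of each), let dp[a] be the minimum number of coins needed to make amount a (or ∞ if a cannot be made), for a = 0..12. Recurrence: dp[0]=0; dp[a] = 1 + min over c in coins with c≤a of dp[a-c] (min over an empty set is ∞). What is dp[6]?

 a  0  1  2  3  4  5  6  7  8  9 10 11 12
dp  0  -  1  1  2  2  2  1  3  1  2  2  2
(- denotes ∞ / unreachable)

2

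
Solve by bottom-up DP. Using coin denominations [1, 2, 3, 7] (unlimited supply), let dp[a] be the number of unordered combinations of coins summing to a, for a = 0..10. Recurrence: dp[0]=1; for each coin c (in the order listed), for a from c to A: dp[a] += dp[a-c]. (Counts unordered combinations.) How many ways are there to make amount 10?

17

after  coin     0     1     2     3     4     5     6     7     8     9    10
          1     1     1     1     1     1     1     1     1     1     1     1
          2     1     1     2     2     3     3     4     4     5     5     6
          3     1     1     2     3     4     5     7     8    10    12    14
          7     1     1     2     3     4     5     7     9    11    14    17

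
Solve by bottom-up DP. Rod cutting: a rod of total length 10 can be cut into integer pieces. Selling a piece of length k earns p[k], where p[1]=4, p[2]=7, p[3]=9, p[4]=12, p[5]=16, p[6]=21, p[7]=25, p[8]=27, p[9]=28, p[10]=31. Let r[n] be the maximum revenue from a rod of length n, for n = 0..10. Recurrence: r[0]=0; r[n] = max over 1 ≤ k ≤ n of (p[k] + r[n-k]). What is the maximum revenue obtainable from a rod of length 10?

40

   n    0    1    2    3    4    5    6    7    8    9   10
r[n]    0    4    8   12   16   20   24   28   32   36   40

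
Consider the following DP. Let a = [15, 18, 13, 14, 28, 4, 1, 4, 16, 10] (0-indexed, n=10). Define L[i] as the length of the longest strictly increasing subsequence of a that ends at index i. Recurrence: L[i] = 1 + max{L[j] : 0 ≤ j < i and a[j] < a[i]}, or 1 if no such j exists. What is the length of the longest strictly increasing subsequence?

   i    0    1    2    3    4    5    6    7    8    9
a[i]   15   18   13   14   28    4    1    4   16   10
L[i]    1    2    1    2    3    1    1    2    3    3

3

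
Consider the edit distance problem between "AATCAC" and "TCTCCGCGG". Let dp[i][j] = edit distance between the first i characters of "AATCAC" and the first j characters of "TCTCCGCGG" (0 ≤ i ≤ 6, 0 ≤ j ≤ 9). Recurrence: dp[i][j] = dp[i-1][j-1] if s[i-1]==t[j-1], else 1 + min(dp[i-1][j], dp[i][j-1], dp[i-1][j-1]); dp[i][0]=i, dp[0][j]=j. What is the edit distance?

6

   ''  T  C  T  C  C  G  C  G  G
''  0  1  2  3  4  5  6  7  8  9
 A  1  1  2  3  4  5  6  7  8  9
 A  2  2  2  3  4  5  6  7  8  9
 T  3  2  3  2  3  4  5  6  7  8
 C  4  3  2  3  2  3  4  5  6  7
 A  5  4  3  3  3  3  4  5  6  7
 C  6  5  4  4  3  3  4  4  5  6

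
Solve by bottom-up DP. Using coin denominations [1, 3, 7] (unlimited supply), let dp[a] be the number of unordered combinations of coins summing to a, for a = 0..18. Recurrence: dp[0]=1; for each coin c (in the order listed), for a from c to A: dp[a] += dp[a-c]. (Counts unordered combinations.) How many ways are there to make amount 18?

after  coin     0     1     2     3     4     5     6     7     8     9    10    11    12    13    14    15    16    17    18
          1     1     1     1     1     1     1     1     1     1     1     1     1     1     1     1     1     1     1     1
          3     1     1     1     2     2     2     3     3     3     4     4     4     5     5     5     6     6     6     7
          7     1     1     1     2     2     2     3     4     4     5     6     6     7     8     9    10    11    12    13

13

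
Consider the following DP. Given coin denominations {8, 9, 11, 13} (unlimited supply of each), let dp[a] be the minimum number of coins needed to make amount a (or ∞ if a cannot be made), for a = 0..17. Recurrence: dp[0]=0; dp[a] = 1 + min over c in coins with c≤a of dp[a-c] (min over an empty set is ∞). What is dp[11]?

 a  0  1  2  3  4  5  6  7  8  9 10 11 12 13 14 15 16 17
dp  0  -  -  -  -  -  -  -  1  1  -  1  -  1  -  -  2  2
(- denotes ∞ / unreachable)

1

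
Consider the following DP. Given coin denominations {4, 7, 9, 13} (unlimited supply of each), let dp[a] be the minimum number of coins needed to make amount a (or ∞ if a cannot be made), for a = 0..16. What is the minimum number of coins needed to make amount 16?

 a  0  1  2  3  4  5  6  7  8  9 10 11 12 13 14 15 16
dp  0  -  -  -  1  -  -  1  2  1  -  2  3  1  2  3  2
(- denotes ∞ / unreachable)

2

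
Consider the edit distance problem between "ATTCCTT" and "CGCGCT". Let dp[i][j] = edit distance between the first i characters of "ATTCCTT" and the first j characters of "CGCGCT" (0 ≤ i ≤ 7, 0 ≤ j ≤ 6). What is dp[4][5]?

   ''  C  G  C  G  C  T
''  0  1  2  3  4  5  6
 A  1  1  2  3  4  5  6
 T  2  2  2  3  4  5  5
 T  3  3  3  3  4  5  5
 C  4  3  4  3  4  4  5
 C  5  4  4  4  4  4  5
 T  6  5  5  5  5  5  4
 T  7  6  6  6  6  6  5

4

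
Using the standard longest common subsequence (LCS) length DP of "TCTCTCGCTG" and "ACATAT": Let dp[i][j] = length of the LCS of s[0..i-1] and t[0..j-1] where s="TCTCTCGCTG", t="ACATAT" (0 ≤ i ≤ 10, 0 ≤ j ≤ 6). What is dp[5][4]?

   ''  A  C  A  T  A  T
''  0  0  0  0  0  0  0
 T  0  0  0  0  1  1  1
 C  0  0  1  1  1  1  1
 T  0  0  1  1  2  2  2
 C  0  0  1  1  2  2  2
 T  0  0  1  1  2  2  3
 C  0  0  1  1  2  2  3
 G  0  0  1  1  2  2  3
 C  0  0  1  1  2  2  3
 T  0  0  1  1  2  2  3
 G  0  0  1  1  2  2  3

2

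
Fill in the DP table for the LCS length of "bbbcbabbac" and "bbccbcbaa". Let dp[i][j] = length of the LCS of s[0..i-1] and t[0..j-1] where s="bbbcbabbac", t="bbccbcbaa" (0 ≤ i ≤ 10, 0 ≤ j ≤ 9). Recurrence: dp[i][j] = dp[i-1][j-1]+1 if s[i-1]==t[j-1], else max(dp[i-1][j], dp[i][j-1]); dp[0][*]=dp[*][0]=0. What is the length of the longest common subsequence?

   ''  b  b  c  c  b  c  b  a  a
''  0  0  0  0  0  0  0  0  0  0
 b  0  1  1  1  1  1  1  1  1  1
 b  0  1  2  2  2  2  2  2  2  2
 b  0  1  2  2  2  3  3  3  3  3
 c  0  1  2  3  3  3  4  4  4  4
 b  0  1  2  3  3  4  4  5  5  5
 a  0  1  2  3  3  4  4  5  6  6
 b  0  1  2  3  3  4  4  5  6  6
 b  0  1  2  3  3  4  4  5  6  6
 a  0  1  2  3  3  4  4  5  6  7
 c  0  1  2  3  4  4  5  5  6  7

7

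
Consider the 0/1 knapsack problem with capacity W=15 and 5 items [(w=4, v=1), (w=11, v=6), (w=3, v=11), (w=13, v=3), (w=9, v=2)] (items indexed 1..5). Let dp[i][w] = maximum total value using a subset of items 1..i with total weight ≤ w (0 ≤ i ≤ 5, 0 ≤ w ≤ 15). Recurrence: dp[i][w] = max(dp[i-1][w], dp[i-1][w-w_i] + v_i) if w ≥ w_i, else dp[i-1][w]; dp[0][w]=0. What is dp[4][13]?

12

i\w   0   1   2   3   4   5   6   7   8   9  10  11  12  13  14  15
  0   0   0   0   0   0   0   0   0   0   0   0   0   0   0   0   0
  1   0   0   0   0   1   1   1   1   1   1   1   1   1   1   1   1
  2   0   0   0   0   1   1   1   1   1   1   1   6   6   6   6   7
  3   0   0   0  11  11  11  11  12  12  12  12  12  12  12  17  17
  4   0   0   0  11  11  11  11  12  12  12  12  12  12  12  17  17
  5   0   0   0  11  11  11  11  12  12  12  12  12  13  13  17  17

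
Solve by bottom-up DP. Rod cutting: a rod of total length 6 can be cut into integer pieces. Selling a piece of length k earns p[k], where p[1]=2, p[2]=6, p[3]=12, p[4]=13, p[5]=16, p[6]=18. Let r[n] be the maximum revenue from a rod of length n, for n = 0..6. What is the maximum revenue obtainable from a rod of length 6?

   n    0    1    2    3    4    5    6
r[n]    0    2    6   12   14   18   24

24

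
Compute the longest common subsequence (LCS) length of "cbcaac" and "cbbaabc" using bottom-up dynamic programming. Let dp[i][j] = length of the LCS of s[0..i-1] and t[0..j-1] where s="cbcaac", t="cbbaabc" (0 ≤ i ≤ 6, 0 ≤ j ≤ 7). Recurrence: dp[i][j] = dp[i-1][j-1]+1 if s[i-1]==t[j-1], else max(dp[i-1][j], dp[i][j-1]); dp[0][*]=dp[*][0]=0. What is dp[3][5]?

2

   ''  c  b  b  a  a  b  c
''  0  0  0  0  0  0  0  0
 c  0  1  1  1  1  1  1  1
 b  0  1  2  2  2  2  2  2
 c  0  1  2  2  2  2  2  3
 a  0  1  2  2  3  3  3  3
 a  0  1  2  2  3  4  4  4
 c  0  1  2  2  3  4  4  5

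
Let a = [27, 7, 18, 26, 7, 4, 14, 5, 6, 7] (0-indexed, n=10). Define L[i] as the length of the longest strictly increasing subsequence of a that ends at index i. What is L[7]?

2

   i    0    1    2    3    4    5    6    7    8    9
a[i]   27    7   18   26    7    4   14    5    6    7
L[i]    1    1    2    3    1    1    2    2    3    4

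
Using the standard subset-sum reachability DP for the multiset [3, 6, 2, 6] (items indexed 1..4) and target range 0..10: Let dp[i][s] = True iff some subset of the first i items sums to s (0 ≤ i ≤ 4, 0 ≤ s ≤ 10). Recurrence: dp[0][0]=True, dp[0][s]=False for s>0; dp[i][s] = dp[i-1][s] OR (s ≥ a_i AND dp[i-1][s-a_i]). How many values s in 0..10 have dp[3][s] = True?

i\s   0   1   2   3   4   5   6   7   8   9  10
  0   T   F   F   F   F   F   F   F   F   F   F
  1   T   F   F   T   F   F   F   F   F   F   F
  2   T   F   F   T   F   F   T   F   F   T   F
  3   T   F   T   T   F   T   T   F   T   T   F
  4   T   F   T   T   F   T   T   F   T   T   F

7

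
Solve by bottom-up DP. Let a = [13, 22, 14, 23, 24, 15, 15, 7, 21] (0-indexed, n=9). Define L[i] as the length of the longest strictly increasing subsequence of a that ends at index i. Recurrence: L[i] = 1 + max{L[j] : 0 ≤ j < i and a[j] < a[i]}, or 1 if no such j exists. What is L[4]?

   i    0    1    2    3    4    5    6    7    8
a[i]   13   22   14   23   24   15   15    7   21
L[i]    1    2    2    3    4    3    3    1    4

4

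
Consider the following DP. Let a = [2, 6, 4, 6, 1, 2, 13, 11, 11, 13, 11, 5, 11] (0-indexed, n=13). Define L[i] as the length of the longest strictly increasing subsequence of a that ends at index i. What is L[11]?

3

   i    0    1    2    3    4    5    6    7    8    9   10   11   12
a[i]    2    6    4    6    1    2   13   11   11   13   11    5   11
L[i]    1    2    2    3    1    2    4    4    4    5    4    3    4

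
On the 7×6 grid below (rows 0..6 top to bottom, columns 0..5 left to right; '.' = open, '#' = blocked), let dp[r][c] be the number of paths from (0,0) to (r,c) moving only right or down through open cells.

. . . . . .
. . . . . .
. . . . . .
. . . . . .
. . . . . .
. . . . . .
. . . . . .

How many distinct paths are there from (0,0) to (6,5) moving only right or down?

r\c   0   1   2   3   4   5
  0   1   1   1   1   1   1
  1   1   2   3   4   5   6
  2   1   3   6  10  15  21
  3   1   4  10  20  35  56
  4   1   5  15  35  70 126
  5   1   6  21  56 126 252
  6   1   7  28  84 210 462

462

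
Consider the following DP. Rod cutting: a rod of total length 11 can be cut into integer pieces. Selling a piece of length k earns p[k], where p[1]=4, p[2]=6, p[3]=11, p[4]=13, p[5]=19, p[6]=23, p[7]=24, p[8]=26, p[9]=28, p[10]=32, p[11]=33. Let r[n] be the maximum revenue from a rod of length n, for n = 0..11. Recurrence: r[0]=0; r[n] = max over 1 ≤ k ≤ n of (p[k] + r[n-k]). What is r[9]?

   n    0    1    2    3    4    5    6    7    8    9   10   11
r[n]    0    4    8   12   16   20   24   28   32   36   40   44

36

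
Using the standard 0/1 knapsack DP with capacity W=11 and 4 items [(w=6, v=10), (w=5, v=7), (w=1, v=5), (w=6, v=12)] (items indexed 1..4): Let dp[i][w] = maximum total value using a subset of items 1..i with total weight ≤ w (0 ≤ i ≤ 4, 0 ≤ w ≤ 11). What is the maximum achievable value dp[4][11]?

19

i\w   0   1   2   3   4   5   6   7   8   9  10  11
  0   0   0   0   0   0   0   0   0   0   0   0   0
  1   0   0   0   0   0   0  10  10  10  10  10  10
  2   0   0   0   0   0   7  10  10  10  10  10  17
  3   0   5   5   5   5   7  12  15  15  15  15  17
  4   0   5   5   5   5   7  12  17  17  17  17  19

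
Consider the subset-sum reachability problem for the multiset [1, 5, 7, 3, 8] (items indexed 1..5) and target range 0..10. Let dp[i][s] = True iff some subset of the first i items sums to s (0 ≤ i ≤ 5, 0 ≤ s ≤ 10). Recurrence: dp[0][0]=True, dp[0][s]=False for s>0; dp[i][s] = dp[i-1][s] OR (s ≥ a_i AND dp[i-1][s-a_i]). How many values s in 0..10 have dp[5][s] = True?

10

i\s   0   1   2   3   4   5   6   7   8   9  10
  0   T   F   F   F   F   F   F   F   F   F   F
  1   T   T   F   F   F   F   F   F   F   F   F
  2   T   T   F   F   F   T   T   F   F   F   F
  3   T   T   F   F   F   T   T   T   T   F   F
  4   T   T   F   T   T   T   T   T   T   T   T
  5   T   T   F   T   T   T   T   T   T   T   T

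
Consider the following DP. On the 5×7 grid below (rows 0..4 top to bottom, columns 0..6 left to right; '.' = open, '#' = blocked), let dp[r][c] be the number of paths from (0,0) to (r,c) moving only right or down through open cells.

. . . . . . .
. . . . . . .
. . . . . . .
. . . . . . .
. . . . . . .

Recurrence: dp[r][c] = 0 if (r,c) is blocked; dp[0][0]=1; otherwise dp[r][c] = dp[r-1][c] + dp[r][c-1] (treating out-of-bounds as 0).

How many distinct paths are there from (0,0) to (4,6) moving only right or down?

210

r\c   0   1   2   3   4   5   6
  0   1   1   1   1   1   1   1
  1   1   2   3   4   5   6   7
  2   1   3   6  10  15  21  28
  3   1   4  10  20  35  56  84
  4   1   5  15  35  70 126 210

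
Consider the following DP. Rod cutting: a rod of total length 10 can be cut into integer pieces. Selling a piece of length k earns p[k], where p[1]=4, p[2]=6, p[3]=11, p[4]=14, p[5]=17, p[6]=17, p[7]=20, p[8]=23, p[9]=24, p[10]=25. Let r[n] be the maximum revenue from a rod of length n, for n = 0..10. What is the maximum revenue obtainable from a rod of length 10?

40

   n    0    1    2    3    4    5    6    7    8    9   10
r[n]    0    4    8   12   16   20   24   28   32   36   40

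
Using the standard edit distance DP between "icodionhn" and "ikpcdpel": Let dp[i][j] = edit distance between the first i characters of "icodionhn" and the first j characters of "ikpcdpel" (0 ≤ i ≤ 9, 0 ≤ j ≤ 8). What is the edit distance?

8

   ''  i  k  p  c  d  p  e  l
''  0  1  2  3  4  5  6  7  8
 i  1  0  1  2  3  4  5  6  7
 c  2  1  1  2  2  3  4  5  6
 o  3  2  2  2  3  3  4  5  6
 d  4  3  3  3  3  3  4  5  6
 i  5  4  4  4  4  4  4  5  6
 o  6  5  5  5  5  5  5  5  6
 n  7  6  6  6  6  6  6  6  6
 h  8  7  7  7  7  7  7  7  7
 n  9  8  8  8  8  8  8  8  8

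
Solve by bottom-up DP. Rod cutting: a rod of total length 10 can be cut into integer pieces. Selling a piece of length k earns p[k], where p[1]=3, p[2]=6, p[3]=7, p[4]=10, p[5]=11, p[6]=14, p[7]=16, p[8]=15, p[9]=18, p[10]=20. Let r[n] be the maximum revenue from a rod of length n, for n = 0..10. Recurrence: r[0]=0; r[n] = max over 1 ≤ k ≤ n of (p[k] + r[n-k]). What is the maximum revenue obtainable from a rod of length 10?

   n    0    1    2    3    4    5    6    7    8    9   10
r[n]    0    3    6    9   12   15   18   21   24   27   30

30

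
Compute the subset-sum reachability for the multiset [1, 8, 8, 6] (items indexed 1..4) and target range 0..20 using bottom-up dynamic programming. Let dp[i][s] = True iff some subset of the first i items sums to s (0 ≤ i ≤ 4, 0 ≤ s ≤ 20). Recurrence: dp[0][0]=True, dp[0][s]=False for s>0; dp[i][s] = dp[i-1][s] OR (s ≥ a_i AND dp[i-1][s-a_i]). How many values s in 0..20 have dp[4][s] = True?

i\s   0   1   2   3   4   5   6   7   8   9  10  11  12  13  14  15  16  17  18  19  20
  0   T   F   F   F   F   F   F   F   F   F   F   F   F   F   F   F   F   F   F   F   F
  1   T   T   F   F   F   F   F   F   F   F   F   F   F   F   F   F   F   F   F   F   F
  2   T   T   F   F   F   F   F   F   T   T   F   F   F   F   F   F   F   F   F   F   F
  3   T   T   F   F   F   F   F   F   T   T   F   F   F   F   F   F   T   T   F   F   F
  4   T   T   F   F   F   F   T   T   T   T   F   F   F   F   T   T   T   T   F   F   F

10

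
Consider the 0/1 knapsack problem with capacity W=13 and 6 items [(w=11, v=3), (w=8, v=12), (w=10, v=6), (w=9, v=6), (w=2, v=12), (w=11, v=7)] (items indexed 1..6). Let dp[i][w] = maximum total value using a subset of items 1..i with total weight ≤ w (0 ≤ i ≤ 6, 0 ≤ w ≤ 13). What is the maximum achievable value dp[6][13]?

i\w   0   1   2   3   4   5   6   7   8   9  10  11  12  13
  0   0   0   0   0   0   0   0   0   0   0   0   0   0   0
  1   0   0   0   0   0   0   0   0   0   0   0   3   3   3
  2   0   0   0   0   0   0   0   0  12  12  12  12  12  12
  3   0   0   0   0   0   0   0   0  12  12  12  12  12  12
  4   0   0   0   0   0   0   0   0  12  12  12  12  12  12
  5   0   0  12  12  12  12  12  12  12  12  24  24  24  24
  6   0   0  12  12  12  12  12  12  12  12  24  24  24  24

24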